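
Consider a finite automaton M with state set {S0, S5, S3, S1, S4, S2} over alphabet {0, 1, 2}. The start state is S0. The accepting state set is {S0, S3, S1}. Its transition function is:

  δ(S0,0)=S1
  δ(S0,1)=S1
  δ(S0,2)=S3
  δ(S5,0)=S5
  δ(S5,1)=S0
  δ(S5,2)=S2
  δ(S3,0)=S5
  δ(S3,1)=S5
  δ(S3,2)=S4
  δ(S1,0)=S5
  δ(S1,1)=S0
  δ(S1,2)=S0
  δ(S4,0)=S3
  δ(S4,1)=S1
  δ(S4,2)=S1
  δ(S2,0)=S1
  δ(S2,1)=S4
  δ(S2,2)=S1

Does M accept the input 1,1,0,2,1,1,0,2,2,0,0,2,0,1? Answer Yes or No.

Yes

Trace: S0 -1-> S1 -1-> S0 -0-> S1 -2-> S0 -1-> S1 -1-> S0 -0-> S1 -2-> S0 -2-> S3 -0-> S5 -0-> S5 -2-> S2 -0-> S1 -1-> S0
End state S0 is accepting.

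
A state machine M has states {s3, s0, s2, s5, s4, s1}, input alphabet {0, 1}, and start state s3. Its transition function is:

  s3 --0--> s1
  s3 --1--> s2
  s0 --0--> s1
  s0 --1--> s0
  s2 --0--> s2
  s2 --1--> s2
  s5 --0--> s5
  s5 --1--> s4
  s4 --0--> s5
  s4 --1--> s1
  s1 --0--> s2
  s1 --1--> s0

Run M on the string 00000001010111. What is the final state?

s2

Trace: s3 -0-> s1 -0-> s2 -0-> s2 -0-> s2 -0-> s2 -0-> s2 -0-> s2 -1-> s2 -0-> s2 -1-> s2 -0-> s2 -1-> s2 -1-> s2 -1-> s2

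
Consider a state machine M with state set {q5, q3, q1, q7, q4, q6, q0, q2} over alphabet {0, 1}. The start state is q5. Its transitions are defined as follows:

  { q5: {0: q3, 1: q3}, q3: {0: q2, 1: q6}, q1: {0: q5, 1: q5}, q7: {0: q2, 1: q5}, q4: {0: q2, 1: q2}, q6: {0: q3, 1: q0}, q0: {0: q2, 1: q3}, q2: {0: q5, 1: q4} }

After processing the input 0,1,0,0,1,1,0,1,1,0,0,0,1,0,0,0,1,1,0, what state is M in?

Trace: q5 -0-> q3 -1-> q6 -0-> q3 -0-> q2 -1-> q4 -1-> q2 -0-> q5 -1-> q3 -1-> q6 -0-> q3 -0-> q2 -0-> q5 -1-> q3 -0-> q2 -0-> q5 -0-> q3 -1-> q6 -1-> q0 -0-> q2

q2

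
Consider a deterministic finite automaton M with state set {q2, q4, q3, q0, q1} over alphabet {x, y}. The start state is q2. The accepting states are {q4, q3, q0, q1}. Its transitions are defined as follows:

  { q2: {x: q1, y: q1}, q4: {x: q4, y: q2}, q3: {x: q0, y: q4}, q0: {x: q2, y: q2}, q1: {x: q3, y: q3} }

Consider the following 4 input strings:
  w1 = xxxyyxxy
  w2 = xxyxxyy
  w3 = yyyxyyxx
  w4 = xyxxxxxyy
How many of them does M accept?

3

w1:
  start at q2
  read 'x': q2 → q1
  read 'x': q1 → q3
  read 'x': q3 → q0
  read 'y': q0 → q2
  read 'y': q2 → q1
  read 'x': q1 → q3
  read 'x': q3 → q0
  read 'y': q0 → q2
  end q2, rejected
w2:
  start at q2
  read 'x': q2 → q1
  read 'x': q1 → q3
  read 'y': q3 → q4
  read 'x': q4 → q4
  read 'x': q4 → q4
  read 'y': q4 → q2
  read 'y': q2 → q1
  end q1, accepted
w3:
  start at q2
  read 'y': q2 → q1
  read 'y': q1 → q3
  read 'y': q3 → q4
  read 'x': q4 → q4
  read 'y': q4 → q2
  read 'y': q2 → q1
  read 'x': q1 → q3
  read 'x': q3 → q0
  end q0, accepted
w4:
  start at q2
  read 'x': q2 → q1
  read 'y': q1 → q3
  read 'x': q3 → q0
  read 'x': q0 → q2
  read 'x': q2 → q1
  read 'x': q1 → q3
  read 'x': q3 → q0
  read 'y': q0 → q2
  read 'y': q2 → q1
  end q1, accepted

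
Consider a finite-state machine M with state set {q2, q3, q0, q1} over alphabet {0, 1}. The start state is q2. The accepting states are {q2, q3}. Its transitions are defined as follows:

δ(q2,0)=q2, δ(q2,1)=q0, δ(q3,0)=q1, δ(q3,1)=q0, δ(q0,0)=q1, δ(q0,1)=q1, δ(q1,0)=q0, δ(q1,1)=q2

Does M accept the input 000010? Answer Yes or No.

No

q2 → q2 → q2 → q2 → q2 → q0 → q1
End state q1 is not accepting.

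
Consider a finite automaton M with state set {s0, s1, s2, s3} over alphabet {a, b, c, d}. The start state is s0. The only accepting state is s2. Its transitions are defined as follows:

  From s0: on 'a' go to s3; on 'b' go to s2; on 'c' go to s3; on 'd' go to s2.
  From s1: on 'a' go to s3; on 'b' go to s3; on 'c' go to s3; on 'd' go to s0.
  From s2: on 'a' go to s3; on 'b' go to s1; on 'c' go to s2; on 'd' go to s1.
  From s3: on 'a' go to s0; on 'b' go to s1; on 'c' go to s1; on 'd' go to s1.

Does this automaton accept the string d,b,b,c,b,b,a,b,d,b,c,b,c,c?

Trace: s0 -d-> s2 -b-> s1 -b-> s3 -c-> s1 -b-> s3 -b-> s1 -a-> s3 -b-> s1 -d-> s0 -b-> s2 -c-> s2 -b-> s1 -c-> s3 -c-> s1
End state s1 is not accepting.

No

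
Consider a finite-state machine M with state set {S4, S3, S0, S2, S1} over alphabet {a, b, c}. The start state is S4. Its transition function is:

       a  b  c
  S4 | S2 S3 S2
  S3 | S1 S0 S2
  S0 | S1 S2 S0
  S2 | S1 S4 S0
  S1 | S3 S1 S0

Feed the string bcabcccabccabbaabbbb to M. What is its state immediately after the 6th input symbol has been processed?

S0

Trace: S4 -b-> S3 -c-> S2 -a-> S1 -b-> S1 -c-> S0 -c-> S0
After 6 symbols: S0.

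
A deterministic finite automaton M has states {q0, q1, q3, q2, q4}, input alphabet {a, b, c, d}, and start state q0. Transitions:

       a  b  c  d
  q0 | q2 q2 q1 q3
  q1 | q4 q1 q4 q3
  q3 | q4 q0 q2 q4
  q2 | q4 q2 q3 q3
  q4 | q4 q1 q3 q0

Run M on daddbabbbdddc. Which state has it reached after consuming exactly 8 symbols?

q0 → q3 → q4 → q0 → q3 → q0 → q2 → q2 → q2
After 8 symbols: q2.

q2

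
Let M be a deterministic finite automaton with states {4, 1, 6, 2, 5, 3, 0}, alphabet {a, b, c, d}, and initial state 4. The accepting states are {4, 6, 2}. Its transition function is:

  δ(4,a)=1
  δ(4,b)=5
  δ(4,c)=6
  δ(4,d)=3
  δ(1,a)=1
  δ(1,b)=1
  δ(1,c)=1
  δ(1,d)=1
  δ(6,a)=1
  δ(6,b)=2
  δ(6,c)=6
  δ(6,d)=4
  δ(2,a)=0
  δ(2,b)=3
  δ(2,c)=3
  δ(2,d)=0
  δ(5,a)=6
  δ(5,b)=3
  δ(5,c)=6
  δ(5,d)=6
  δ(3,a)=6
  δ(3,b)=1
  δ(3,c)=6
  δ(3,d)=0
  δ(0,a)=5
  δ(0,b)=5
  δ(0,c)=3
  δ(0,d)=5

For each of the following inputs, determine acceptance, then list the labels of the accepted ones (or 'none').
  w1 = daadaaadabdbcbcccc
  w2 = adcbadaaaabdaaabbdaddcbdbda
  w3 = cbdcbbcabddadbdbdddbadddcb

w1: Trace: 4 -d-> 3 -a-> 6 -a-> 1 -d-> 1 -a-> 1 -a-> 1 -a-> 1 -d-> 1 -a-> 1 -b-> 1 -d-> 1 -b-> 1 -c-> 1 -b-> 1 -c-> 1 -c-> 1 -c-> 1 -c-> 1  → end 1, rejected
w2: Trace: 4 -a-> 1 -d-> 1 -c-> 1 -b-> 1 -a-> 1 -d-> 1 -a-> 1 -a-> 1 -a-> 1 -a-> 1 -b-> 1 -d-> 1 -a-> 1 -a-> 1 -a-> 1 -b-> 1 -b-> 1 -d-> 1 -a-> 1 -d-> 1 -d-> 1 -c-> 1 -b-> 1 -d-> 1 -b-> 1 -d-> 1 -a-> 1  → end 1, rejected
w3: Trace: 4 -c-> 6 -b-> 2 -d-> 0 -c-> 3 -b-> 1 -b-> 1 -c-> 1 -a-> 1 -b-> 1 -d-> 1 -d-> 1 -a-> 1 -d-> 1 -b-> 1 -d-> 1 -b-> 1 -d-> 1 -d-> 1 -d-> 1 -b-> 1 -a-> 1 -d-> 1 -d-> 1 -d-> 1 -c-> 1 -b-> 1  → end 1, rejected

none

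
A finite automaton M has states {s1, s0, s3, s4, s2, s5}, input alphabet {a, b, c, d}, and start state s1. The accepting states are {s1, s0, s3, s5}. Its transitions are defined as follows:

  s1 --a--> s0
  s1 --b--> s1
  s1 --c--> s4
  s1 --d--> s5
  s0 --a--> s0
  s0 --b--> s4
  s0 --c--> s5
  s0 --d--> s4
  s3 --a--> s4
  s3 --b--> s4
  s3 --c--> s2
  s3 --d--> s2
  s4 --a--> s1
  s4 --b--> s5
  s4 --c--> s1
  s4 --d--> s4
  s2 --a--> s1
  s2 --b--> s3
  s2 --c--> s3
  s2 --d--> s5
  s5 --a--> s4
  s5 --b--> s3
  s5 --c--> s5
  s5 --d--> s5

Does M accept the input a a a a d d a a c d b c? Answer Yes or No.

No

start at s1
read 'a': s1 → s0
read 'a': s0 → s0
read 'a': s0 → s0
read 'a': s0 → s0
read 'd': s0 → s4
read 'd': s4 → s4
read 'a': s4 → s1
read 'a': s1 → s0
read 'c': s0 → s5
read 'd': s5 → s5
read 'b': s5 → s3
read 'c': s3 → s2
End state s2 is not accepting.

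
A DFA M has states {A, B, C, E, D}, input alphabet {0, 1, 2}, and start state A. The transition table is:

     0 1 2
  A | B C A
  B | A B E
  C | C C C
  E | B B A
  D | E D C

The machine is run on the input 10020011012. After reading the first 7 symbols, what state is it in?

C

A → C → C → C → C → C → C → C
After 7 symbols: C.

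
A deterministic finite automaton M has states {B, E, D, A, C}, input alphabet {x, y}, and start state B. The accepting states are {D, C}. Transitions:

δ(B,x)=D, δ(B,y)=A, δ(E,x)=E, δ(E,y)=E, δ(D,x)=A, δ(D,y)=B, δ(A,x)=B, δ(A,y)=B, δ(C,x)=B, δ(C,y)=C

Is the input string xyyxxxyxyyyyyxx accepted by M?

No

start at B
read 'x': B → D
read 'y': D → B
read 'y': B → A
read 'x': A → B
read 'x': B → D
read 'x': D → A
read 'y': A → B
read 'x': B → D
read 'y': D → B
read 'y': B → A
read 'y': A → B
read 'y': B → A
read 'y': A → B
read 'x': B → D
read 'x': D → A
End state A is not accepting.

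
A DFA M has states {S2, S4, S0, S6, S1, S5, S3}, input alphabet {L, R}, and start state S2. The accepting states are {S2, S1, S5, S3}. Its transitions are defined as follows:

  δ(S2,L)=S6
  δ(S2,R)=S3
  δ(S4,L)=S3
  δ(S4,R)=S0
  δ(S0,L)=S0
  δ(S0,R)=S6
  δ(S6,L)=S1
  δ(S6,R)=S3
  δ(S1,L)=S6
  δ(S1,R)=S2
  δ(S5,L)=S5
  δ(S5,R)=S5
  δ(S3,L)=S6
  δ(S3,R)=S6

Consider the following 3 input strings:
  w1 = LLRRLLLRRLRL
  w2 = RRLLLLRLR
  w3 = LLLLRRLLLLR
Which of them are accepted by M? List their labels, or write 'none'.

w2, w3

w1: Trace: S2 -L-> S6 -L-> S1 -R-> S2 -R-> S3 -L-> S6 -L-> S1 -L-> S6 -R-> S3 -R-> S6 -L-> S1 -R-> S2 -L-> S6  → end S6, rejected
w2: Trace: S2 -R-> S3 -R-> S6 -L-> S1 -L-> S6 -L-> S1 -L-> S6 -R-> S3 -L-> S6 -R-> S3  → end S3, accepted
w3: Trace: S2 -L-> S6 -L-> S1 -L-> S6 -L-> S1 -R-> S2 -R-> S3 -L-> S6 -L-> S1 -L-> S6 -L-> S1 -R-> S2  → end S2, accepted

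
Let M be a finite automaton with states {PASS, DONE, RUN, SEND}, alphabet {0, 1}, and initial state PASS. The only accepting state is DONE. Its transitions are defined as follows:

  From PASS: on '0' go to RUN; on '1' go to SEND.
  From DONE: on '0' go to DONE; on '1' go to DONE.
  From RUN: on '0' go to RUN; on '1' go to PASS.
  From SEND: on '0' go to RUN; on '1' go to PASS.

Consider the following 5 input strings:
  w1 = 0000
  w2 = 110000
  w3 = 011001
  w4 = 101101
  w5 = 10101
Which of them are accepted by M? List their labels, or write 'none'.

w1: PASS → RUN → RUN → RUN → RUN  → end RUN, rejected
w2: PASS → SEND → PASS → RUN → RUN → RUN → RUN  → end RUN, rejected
w3: PASS → RUN → PASS → SEND → RUN → RUN → PASS  → end PASS, rejected
w4: PASS → SEND → RUN → PASS → SEND → RUN → PASS  → end PASS, rejected
w5: PASS → SEND → RUN → PASS → RUN → PASS  → end PASS, rejected

none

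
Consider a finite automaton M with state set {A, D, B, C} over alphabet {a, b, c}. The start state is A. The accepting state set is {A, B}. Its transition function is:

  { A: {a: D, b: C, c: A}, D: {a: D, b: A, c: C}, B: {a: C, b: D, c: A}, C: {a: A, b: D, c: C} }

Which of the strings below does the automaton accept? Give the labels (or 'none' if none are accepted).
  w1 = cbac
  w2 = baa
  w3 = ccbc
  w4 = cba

w1:
  start at A
  read 'c': A → A
  read 'b': A → C
  read 'a': C → A
  read 'c': A → A
  end A, accepted
w2:
  start at A
  read 'b': A → C
  read 'a': C → A
  read 'a': A → D
  end D, rejected
w3:
  start at A
  read 'c': A → A
  read 'c': A → A
  read 'b': A → C
  read 'c': C → C
  end C, rejected
w4:
  start at A
  read 'c': A → A
  read 'b': A → C
  read 'a': C → A
  end A, accepted

w1, w4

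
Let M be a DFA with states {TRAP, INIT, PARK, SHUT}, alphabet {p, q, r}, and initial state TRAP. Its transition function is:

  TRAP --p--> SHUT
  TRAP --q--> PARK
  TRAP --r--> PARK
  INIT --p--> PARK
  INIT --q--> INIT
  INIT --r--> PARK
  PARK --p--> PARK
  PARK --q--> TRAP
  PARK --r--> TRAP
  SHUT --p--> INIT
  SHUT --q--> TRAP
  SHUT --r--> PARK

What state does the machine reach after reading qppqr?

Trace: TRAP -q-> PARK -p-> PARK -p-> PARK -q-> TRAP -r-> PARK

PARK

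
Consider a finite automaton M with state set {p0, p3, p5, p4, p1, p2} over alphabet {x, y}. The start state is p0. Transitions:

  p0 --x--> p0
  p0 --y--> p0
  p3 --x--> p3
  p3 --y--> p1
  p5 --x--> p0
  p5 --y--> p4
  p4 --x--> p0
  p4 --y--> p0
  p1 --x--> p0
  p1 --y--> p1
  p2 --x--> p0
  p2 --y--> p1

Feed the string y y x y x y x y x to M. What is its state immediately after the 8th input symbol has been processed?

p0

p0 → p0 → p0 → p0 → p0 → p0 → p0 → p0 → p0
After 8 symbols: p0.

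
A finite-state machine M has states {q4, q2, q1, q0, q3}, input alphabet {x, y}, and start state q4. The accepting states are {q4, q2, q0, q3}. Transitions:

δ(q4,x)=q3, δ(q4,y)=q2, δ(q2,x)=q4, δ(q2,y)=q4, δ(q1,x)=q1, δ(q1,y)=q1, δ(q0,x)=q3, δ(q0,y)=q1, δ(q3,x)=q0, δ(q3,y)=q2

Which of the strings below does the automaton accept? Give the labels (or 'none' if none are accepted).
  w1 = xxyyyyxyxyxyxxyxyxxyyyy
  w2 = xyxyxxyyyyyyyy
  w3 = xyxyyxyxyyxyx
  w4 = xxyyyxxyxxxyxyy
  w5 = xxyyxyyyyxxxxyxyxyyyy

w1: Trace: q4 -x-> q3 -x-> q0 -y-> q1 -y-> q1 -y-> q1 -y-> q1 -x-> q1 -y-> q1 -x-> q1 -y-> q1 -x-> q1 -y-> q1 -x-> q1 -x-> q1 -y-> q1 -x-> q1 -y-> q1 -x-> q1 -x-> q1 -y-> q1 -y-> q1 -y-> q1 -y-> q1  → end q1, rejected
w2: Trace: q4 -x-> q3 -y-> q2 -x-> q4 -y-> q2 -x-> q4 -x-> q3 -y-> q2 -y-> q4 -y-> q2 -y-> q4 -y-> q2 -y-> q4 -y-> q2 -y-> q4  → end q4, accepted
w3: Trace: q4 -x-> q3 -y-> q2 -x-> q4 -y-> q2 -y-> q4 -x-> q3 -y-> q2 -x-> q4 -y-> q2 -y-> q4 -x-> q3 -y-> q2 -x-> q4  → end q4, accepted
w4: Trace: q4 -x-> q3 -x-> q0 -y-> q1 -y-> q1 -y-> q1 -x-> q1 -x-> q1 -y-> q1 -x-> q1 -x-> q1 -x-> q1 -y-> q1 -x-> q1 -y-> q1 -y-> q1  → end q1, rejected
w5: Trace: q4 -x-> q3 -x-> q0 -y-> q1 -y-> q1 -x-> q1 -y-> q1 -y-> q1 -y-> q1 -y-> q1 -x-> q1 -x-> q1 -x-> q1 -x-> q1 -y-> q1 -x-> q1 -y-> q1 -x-> q1 -y-> q1 -y-> q1 -y-> q1 -y-> q1  → end q1, rejected

w2, w3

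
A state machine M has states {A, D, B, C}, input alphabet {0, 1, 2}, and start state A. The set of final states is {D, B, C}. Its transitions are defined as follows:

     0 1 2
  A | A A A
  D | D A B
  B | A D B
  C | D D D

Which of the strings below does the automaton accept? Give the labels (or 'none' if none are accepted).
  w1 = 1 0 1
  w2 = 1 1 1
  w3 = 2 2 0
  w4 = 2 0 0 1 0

none

w1: A → A → A → A  → end A, rejected
w2: A → A → A → A  → end A, rejected
w3: A → A → A → A  → end A, rejected
w4: A → A → A → A → A → A  → end A, rejected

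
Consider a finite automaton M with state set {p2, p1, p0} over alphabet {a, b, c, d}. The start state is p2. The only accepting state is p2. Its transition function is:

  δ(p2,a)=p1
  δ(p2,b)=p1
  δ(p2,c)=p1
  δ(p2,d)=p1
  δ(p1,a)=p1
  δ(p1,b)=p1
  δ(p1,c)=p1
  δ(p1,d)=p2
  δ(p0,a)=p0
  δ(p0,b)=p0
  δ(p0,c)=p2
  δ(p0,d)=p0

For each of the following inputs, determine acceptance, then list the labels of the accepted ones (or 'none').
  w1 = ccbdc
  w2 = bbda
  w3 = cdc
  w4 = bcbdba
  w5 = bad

w5

w1:
  start at p2
  read 'c': p2 → p1
  read 'c': p1 → p1
  read 'b': p1 → p1
  read 'd': p1 → p2
  read 'c': p2 → p1
  end p1, rejected
w2:
  start at p2
  read 'b': p2 → p1
  read 'b': p1 → p1
  read 'd': p1 → p2
  read 'a': p2 → p1
  end p1, rejected
w3:
  start at p2
  read 'c': p2 → p1
  read 'd': p1 → p2
  read 'c': p2 → p1
  end p1, rejected
w4:
  start at p2
  read 'b': p2 → p1
  read 'c': p1 → p1
  read 'b': p1 → p1
  read 'd': p1 → p2
  read 'b': p2 → p1
  read 'a': p1 → p1
  end p1, rejected
w5:
  start at p2
  read 'b': p2 → p1
  read 'a': p1 → p1
  read 'd': p1 → p2
  end p2, accepted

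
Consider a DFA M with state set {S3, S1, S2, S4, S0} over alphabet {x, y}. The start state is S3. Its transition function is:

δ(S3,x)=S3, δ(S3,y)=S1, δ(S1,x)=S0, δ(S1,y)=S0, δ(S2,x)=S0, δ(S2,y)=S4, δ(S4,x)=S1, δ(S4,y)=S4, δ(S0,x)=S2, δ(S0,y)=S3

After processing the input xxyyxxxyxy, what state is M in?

S0

S3 → S3 → S3 → S1 → S0 → S2 → S0 → S2 → S4 → S1 → S0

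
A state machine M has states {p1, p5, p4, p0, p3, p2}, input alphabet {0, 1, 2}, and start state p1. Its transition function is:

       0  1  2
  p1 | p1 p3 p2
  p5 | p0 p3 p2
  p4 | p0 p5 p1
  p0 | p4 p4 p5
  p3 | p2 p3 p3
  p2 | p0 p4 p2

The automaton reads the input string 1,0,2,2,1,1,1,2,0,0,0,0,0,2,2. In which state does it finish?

p2

Trace: p1 -1-> p3 -0-> p2 -2-> p2 -2-> p2 -1-> p4 -1-> p5 -1-> p3 -2-> p3 -0-> p2 -0-> p0 -0-> p4 -0-> p0 -0-> p4 -2-> p1 -2-> p2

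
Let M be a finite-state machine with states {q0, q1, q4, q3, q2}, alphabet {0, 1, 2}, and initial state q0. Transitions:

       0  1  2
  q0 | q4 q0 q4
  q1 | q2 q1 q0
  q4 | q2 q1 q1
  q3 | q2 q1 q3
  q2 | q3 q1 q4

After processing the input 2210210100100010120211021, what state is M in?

q1

Trace: q0 -2-> q4 -2-> q1 -1-> q1 -0-> q2 -2-> q4 -1-> q1 -0-> q2 -1-> q1 -0-> q2 -0-> q3 -1-> q1 -0-> q2 -0-> q3 -0-> q2 -1-> q1 -0-> q2 -1-> q1 -2-> q0 -0-> q4 -2-> q1 -1-> q1 -1-> q1 -0-> q2 -2-> q4 -1-> q1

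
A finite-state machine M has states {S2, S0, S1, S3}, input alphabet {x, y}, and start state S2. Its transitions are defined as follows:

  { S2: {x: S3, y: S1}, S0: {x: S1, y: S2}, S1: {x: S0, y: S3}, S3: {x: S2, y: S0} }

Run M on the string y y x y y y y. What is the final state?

S2

S2 → S1 → S3 → S2 → S1 → S3 → S0 → S2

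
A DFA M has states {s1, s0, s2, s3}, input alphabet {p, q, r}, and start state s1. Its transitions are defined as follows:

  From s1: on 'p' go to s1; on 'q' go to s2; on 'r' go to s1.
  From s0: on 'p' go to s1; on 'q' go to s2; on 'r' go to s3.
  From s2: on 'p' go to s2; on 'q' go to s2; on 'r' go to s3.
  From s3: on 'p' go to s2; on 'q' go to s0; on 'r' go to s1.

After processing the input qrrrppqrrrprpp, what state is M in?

s1 → s2 → s3 → s1 → s1 → s1 → s1 → s2 → s3 → s1 → s1 → s1 → s1 → s1 → s1

s1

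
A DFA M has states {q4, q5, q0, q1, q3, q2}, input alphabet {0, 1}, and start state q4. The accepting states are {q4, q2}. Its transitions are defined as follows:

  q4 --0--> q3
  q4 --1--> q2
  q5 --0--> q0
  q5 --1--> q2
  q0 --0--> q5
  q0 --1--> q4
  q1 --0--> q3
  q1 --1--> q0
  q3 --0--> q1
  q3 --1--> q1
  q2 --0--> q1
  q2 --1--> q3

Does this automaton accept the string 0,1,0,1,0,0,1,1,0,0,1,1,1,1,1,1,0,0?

Trace: q4 -0-> q3 -1-> q1 -0-> q3 -1-> q1 -0-> q3 -0-> q1 -1-> q0 -1-> q4 -0-> q3 -0-> q1 -1-> q0 -1-> q4 -1-> q2 -1-> q3 -1-> q1 -1-> q0 -0-> q5 -0-> q0
End state q0 is not accepting.

No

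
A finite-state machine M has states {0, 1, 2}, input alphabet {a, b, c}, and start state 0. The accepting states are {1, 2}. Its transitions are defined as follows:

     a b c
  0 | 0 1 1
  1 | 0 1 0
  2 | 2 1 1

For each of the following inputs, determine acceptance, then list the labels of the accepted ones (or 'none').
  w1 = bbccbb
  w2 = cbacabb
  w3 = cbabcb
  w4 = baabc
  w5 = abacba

w1, w2, w3

w1: Trace: 0 -b-> 1 -b-> 1 -c-> 0 -c-> 1 -b-> 1 -b-> 1  → end 1, accepted
w2: Trace: 0 -c-> 1 -b-> 1 -a-> 0 -c-> 1 -a-> 0 -b-> 1 -b-> 1  → end 1, accepted
w3: Trace: 0 -c-> 1 -b-> 1 -a-> 0 -b-> 1 -c-> 0 -b-> 1  → end 1, accepted
w4: Trace: 0 -b-> 1 -a-> 0 -a-> 0 -b-> 1 -c-> 0  → end 0, rejected
w5: Trace: 0 -a-> 0 -b-> 1 -a-> 0 -c-> 1 -b-> 1 -a-> 0  → end 0, rejected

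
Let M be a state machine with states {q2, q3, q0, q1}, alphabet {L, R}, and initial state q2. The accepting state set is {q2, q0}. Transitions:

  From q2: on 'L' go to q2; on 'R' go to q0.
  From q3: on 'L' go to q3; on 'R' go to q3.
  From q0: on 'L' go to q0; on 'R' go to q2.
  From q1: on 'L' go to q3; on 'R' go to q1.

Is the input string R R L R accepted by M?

q2 → q0 → q2 → q2 → q0
End state q0 is accepting.

Yes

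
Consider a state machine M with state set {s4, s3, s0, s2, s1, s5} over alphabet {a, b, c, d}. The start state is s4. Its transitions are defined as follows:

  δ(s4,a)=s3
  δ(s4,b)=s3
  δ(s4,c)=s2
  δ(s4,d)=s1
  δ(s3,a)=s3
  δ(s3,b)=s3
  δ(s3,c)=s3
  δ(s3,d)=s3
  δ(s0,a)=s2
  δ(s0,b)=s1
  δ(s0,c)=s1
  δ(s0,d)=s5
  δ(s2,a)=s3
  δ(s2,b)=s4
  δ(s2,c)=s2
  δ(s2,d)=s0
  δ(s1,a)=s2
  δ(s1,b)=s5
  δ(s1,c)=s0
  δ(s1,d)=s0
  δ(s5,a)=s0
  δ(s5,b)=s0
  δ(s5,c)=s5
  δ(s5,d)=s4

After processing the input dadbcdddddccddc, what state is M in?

s0

s4 → s1 → s2 → s0 → s1 → s0 → s5 → s4 → s1 → s0 → s5 → s5 → s5 → s4 → s1 → s0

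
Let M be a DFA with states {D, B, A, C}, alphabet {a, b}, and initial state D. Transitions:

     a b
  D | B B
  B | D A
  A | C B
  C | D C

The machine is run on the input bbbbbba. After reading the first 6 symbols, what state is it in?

A

D → B → A → B → A → B → A
After 6 symbols: A.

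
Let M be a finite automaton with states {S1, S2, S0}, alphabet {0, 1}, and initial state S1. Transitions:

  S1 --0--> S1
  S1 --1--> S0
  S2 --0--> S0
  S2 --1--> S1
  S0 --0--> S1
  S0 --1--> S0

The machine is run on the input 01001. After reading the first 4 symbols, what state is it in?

Trace: S1 -0-> S1 -1-> S0 -0-> S1 -0-> S1
After 4 symbols: S1.

S1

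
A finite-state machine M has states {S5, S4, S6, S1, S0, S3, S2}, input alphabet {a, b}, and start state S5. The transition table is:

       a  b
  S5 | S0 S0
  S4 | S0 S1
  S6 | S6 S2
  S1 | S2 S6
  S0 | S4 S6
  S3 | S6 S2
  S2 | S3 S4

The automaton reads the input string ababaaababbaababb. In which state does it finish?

start at S5
read 'a': S5 → S0
read 'b': S0 → S6
read 'a': S6 → S6
read 'b': S6 → S2
read 'a': S2 → S3
read 'a': S3 → S6
read 'a': S6 → S6
read 'b': S6 → S2
read 'a': S2 → S3
read 'b': S3 → S2
read 'b': S2 → S4
read 'a': S4 → S0
read 'a': S0 → S4
read 'b': S4 → S1
read 'a': S1 → S2
read 'b': S2 → S4
read 'b': S4 → S1

S1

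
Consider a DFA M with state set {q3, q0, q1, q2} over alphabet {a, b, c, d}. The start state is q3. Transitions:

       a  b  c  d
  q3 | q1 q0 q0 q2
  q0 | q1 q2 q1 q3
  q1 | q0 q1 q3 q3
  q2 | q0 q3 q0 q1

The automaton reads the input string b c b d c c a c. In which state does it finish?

start at q3
read 'b': q3 → q0
read 'c': q0 → q1
read 'b': q1 → q1
read 'd': q1 → q3
read 'c': q3 → q0
read 'c': q0 → q1
read 'a': q1 → q0
read 'c': q0 → q1

q1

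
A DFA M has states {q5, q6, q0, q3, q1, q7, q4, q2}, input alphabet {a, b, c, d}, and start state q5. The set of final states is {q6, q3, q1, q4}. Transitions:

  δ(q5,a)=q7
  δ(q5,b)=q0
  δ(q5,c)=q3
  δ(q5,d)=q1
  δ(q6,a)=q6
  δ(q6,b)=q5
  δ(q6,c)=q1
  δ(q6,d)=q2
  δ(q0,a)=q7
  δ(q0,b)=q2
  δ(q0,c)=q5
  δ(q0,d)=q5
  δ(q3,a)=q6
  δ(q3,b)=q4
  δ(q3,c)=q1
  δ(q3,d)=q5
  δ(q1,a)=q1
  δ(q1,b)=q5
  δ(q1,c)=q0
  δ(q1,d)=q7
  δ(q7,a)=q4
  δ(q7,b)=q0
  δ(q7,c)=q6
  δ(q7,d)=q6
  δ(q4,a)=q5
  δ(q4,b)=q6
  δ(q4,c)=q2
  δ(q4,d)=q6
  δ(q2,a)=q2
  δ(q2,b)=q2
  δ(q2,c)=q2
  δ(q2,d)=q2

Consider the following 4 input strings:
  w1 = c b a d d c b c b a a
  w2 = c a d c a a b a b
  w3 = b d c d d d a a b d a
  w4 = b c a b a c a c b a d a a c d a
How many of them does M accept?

w1: q5 → q3 → q4 → q5 → q1 → q7 → q6 → q5 → q3 → q4 → q5 → q7  → end q7, rejected
w2: q5 → q3 → q6 → q2 → q2 → q2 → q2 → q2 → q2 → q2  → end q2, rejected
w3: q5 → q0 → q5 → q3 → q5 → q1 → q7 → q4 → q5 → q0 → q5 → q7  → end q7, rejected
w4: q5 → q0 → q5 → q7 → q0 → q7 → q6 → q6 → q1 → q5 → q7 → q6 → q6 → q6 → q1 → q7 → q4  → end q4, accepted

1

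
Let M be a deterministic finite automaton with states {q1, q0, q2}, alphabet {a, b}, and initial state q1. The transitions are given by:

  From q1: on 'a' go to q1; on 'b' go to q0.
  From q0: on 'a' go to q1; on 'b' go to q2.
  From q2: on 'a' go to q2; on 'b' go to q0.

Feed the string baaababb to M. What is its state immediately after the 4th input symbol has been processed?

q1

q1 → q0 → q1 → q1 → q1
After 4 symbols: q1.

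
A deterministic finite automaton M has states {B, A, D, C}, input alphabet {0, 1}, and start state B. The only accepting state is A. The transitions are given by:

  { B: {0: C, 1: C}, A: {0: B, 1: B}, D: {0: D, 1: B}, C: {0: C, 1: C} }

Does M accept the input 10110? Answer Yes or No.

start at B
read '1': B → C
read '0': C → C
read '1': C → C
read '1': C → C
read '0': C → C
End state C is not accepting.

No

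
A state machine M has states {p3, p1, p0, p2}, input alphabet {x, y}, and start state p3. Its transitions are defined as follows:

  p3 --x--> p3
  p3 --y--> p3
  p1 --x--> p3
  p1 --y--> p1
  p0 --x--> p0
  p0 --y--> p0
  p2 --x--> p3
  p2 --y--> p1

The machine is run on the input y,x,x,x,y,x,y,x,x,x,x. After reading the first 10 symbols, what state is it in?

Trace: p3 -y-> p3 -x-> p3 -x-> p3 -x-> p3 -y-> p3 -x-> p3 -y-> p3 -x-> p3 -x-> p3 -x-> p3
After 10 symbols: p3.

p3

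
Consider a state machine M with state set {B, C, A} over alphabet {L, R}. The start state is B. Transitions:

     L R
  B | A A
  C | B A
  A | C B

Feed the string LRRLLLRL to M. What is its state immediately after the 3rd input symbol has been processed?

A

B → A → B → A
After 3 symbols: A.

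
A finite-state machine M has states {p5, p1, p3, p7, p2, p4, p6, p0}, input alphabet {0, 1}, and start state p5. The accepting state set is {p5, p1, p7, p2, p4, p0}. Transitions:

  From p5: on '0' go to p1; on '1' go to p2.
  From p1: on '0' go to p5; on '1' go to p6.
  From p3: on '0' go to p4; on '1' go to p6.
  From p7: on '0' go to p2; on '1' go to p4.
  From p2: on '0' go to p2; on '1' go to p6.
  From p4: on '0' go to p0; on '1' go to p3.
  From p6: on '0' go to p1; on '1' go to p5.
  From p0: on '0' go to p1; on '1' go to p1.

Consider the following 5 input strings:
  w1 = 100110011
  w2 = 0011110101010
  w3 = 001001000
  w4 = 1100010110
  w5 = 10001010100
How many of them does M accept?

4

w1:
  start at p5
  read '1': p5 → p2
  read '0': p2 → p2
  read '0': p2 → p2
  read '1': p2 → p6
  read '1': p6 → p5
  read '0': p5 → p1
  read '0': p1 → p5
  read '1': p5 → p2
  read '1': p2 → p6
  end p6, rejected
w2:
  start at p5
  read '0': p5 → p1
  read '0': p1 → p5
  read '1': p5 → p2
  read '1': p2 → p6
  read '1': p6 → p5
  read '1': p5 → p2
  read '0': p2 → p2
  read '1': p2 → p6
  read '0': p6 → p1
  read '1': p1 → p6
  read '0': p6 → p1
  read '1': p1 → p6
  read '0': p6 → p1
  end p1, accepted
w3:
  start at p5
  read '0': p5 → p1
  read '0': p1 → p5
  read '1': p5 → p2
  read '0': p2 → p2
  read '0': p2 → p2
  read '1': p2 → p6
  read '0': p6 → p1
  read '0': p1 → p5
  read '0': p5 → p1
  end p1, accepted
w4:
  start at p5
  read '1': p5 → p2
  read '1': p2 → p6
  read '0': p6 → p1
  read '0': p1 → p5
  read '0': p5 → p1
  read '1': p1 → p6
  read '0': p6 → p1
  read '1': p1 → p6
  read '1': p6 → p5
  read '0': p5 → p1
  end p1, accepted
w5:
  start at p5
  read '1': p5 → p2
  read '0': p2 → p2
  read '0': p2 → p2
  read '0': p2 → p2
  read '1': p2 → p6
  read '0': p6 → p1
  read '1': p1 → p6
  read '0': p6 → p1
  read '1': p1 → p6
  read '0': p6 → p1
  read '0': p1 → p5
  end p5, accepted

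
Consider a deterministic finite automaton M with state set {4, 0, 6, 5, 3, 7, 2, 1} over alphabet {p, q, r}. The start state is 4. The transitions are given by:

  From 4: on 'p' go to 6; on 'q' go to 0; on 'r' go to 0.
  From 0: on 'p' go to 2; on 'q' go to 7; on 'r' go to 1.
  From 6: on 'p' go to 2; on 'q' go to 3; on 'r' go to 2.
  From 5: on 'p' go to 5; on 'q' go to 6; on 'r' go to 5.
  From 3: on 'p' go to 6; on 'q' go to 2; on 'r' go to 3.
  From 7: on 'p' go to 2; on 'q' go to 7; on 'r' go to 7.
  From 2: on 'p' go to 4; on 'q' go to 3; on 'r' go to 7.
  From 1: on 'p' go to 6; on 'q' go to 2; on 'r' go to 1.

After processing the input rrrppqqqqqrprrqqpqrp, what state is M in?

start at 4
read 'r': 4 → 0
read 'r': 0 → 1
read 'r': 1 → 1
read 'p': 1 → 6
read 'p': 6 → 2
read 'q': 2 → 3
read 'q': 3 → 2
read 'q': 2 → 3
read 'q': 3 → 2
read 'q': 2 → 3
read 'r': 3 → 3
read 'p': 3 → 6
read 'r': 6 → 2
read 'r': 2 → 7
read 'q': 7 → 7
read 'q': 7 → 7
read 'p': 7 → 2
read 'q': 2 → 3
read 'r': 3 → 3
read 'p': 3 → 6

6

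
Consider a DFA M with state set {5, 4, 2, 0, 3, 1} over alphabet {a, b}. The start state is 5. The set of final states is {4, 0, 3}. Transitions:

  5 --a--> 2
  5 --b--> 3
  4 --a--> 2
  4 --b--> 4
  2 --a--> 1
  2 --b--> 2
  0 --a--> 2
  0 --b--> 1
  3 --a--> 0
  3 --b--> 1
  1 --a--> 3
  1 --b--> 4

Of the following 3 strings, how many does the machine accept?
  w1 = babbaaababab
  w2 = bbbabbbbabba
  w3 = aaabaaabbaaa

w1:
  start at 5
  read 'b': 5 → 3
  read 'a': 3 → 0
  read 'b': 0 → 1
  read 'b': 1 → 4
  read 'a': 4 → 2
  read 'a': 2 → 1
  read 'a': 1 → 3
  read 'b': 3 → 1
  read 'a': 1 → 3
  read 'b': 3 → 1
  read 'a': 1 → 3
  read 'b': 3 → 1
  end 1, rejected
w2:
  start at 5
  read 'b': 5 → 3
  read 'b': 3 → 1
  read 'b': 1 → 4
  read 'a': 4 → 2
  read 'b': 2 → 2
  read 'b': 2 → 2
  read 'b': 2 → 2
  read 'b': 2 → 2
  read 'a': 2 → 1
  read 'b': 1 → 4
  read 'b': 4 → 4
  read 'a': 4 → 2
  end 2, rejected
w3:
  start at 5
  read 'a': 5 → 2
  read 'a': 2 → 1
  read 'a': 1 → 3
  read 'b': 3 → 1
  read 'a': 1 → 3
  read 'a': 3 → 0
  read 'a': 0 → 2
  read 'b': 2 → 2
  read 'b': 2 → 2
  read 'a': 2 → 1
  read 'a': 1 → 3
  read 'a': 3 → 0
  end 0, accepted

1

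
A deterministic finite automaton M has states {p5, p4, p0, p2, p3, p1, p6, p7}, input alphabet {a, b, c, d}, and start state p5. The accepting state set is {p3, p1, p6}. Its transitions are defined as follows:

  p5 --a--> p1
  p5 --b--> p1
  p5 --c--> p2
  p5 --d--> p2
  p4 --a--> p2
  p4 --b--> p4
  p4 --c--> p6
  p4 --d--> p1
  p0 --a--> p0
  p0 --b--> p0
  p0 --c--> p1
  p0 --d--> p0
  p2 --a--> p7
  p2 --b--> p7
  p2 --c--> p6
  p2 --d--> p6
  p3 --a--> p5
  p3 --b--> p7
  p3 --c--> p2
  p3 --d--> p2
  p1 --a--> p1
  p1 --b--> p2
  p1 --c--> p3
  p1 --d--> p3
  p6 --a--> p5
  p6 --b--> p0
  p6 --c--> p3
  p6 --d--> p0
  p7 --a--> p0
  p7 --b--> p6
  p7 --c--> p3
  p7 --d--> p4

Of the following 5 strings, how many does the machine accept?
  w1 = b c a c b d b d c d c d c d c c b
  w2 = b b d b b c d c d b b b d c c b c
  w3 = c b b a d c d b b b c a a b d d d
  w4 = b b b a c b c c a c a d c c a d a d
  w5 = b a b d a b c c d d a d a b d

w1: Trace: p5 -b-> p1 -c-> p3 -a-> p5 -c-> p2 -b-> p7 -d-> p4 -b-> p4 -d-> p1 -c-> p3 -d-> p2 -c-> p6 -d-> p0 -c-> p1 -d-> p3 -c-> p2 -c-> p6 -b-> p0  → end p0, rejected
w2: Trace: p5 -b-> p1 -b-> p2 -d-> p6 -b-> p0 -b-> p0 -c-> p1 -d-> p3 -c-> p2 -d-> p6 -b-> p0 -b-> p0 -b-> p0 -d-> p0 -c-> p1 -c-> p3 -b-> p7 -c-> p3  → end p3, accepted
w3: Trace: p5 -c-> p2 -b-> p7 -b-> p6 -a-> p5 -d-> p2 -c-> p6 -d-> p0 -b-> p0 -b-> p0 -b-> p0 -c-> p1 -a-> p1 -a-> p1 -b-> p2 -d-> p6 -d-> p0 -d-> p0  → end p0, rejected
w4: Trace: p5 -b-> p1 -b-> p2 -b-> p7 -a-> p0 -c-> p1 -b-> p2 -c-> p6 -c-> p3 -a-> p5 -c-> p2 -a-> p7 -d-> p4 -c-> p6 -c-> p3 -a-> p5 -d-> p2 -a-> p7 -d-> p4  → end p4, rejected
w5: Trace: p5 -b-> p1 -a-> p1 -b-> p2 -d-> p6 -a-> p5 -b-> p1 -c-> p3 -c-> p2 -d-> p6 -d-> p0 -a-> p0 -d-> p0 -a-> p0 -b-> p0 -d-> p0  → end p0, rejected

1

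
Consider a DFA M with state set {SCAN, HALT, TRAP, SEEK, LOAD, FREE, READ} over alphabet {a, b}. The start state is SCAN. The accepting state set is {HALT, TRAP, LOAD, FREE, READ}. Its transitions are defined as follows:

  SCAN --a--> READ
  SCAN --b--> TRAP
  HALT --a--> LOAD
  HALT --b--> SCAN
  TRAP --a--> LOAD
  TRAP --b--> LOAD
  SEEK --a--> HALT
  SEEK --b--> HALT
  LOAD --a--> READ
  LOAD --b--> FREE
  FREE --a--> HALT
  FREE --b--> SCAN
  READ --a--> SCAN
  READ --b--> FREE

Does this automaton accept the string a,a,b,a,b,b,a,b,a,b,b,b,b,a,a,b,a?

start at SCAN
read 'a': SCAN → READ
read 'a': READ → SCAN
read 'b': SCAN → TRAP
read 'a': TRAP → LOAD
read 'b': LOAD → FREE
read 'b': FREE → SCAN
read 'a': SCAN → READ
read 'b': READ → FREE
read 'a': FREE → HALT
read 'b': HALT → SCAN
read 'b': SCAN → TRAP
read 'b': TRAP → LOAD
read 'b': LOAD → FREE
read 'a': FREE → HALT
read 'a': HALT → LOAD
read 'b': LOAD → FREE
read 'a': FREE → HALT
End state HALT is accepting.

Yes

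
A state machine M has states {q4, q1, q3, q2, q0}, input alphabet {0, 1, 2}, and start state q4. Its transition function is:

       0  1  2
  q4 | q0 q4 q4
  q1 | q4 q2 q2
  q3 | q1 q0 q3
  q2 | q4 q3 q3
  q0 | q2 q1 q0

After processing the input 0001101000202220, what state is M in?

Trace: q4 -0-> q0 -0-> q2 -0-> q4 -1-> q4 -1-> q4 -0-> q0 -1-> q1 -0-> q4 -0-> q0 -0-> q2 -2-> q3 -0-> q1 -2-> q2 -2-> q3 -2-> q3 -0-> q1

q1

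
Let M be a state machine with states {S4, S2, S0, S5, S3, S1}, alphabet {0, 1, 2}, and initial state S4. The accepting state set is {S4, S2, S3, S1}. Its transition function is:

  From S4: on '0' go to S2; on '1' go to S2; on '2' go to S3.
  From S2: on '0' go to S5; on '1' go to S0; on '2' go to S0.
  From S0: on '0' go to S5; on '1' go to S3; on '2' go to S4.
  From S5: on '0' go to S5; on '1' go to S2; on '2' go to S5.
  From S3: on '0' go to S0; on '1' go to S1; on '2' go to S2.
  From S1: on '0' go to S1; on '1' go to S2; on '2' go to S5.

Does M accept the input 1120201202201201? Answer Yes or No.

Yes

Trace: S4 -1-> S2 -1-> S0 -2-> S4 -0-> S2 -2-> S0 -0-> S5 -1-> S2 -2-> S0 -0-> S5 -2-> S5 -2-> S5 -0-> S5 -1-> S2 -2-> S0 -0-> S5 -1-> S2
End state S2 is accepting.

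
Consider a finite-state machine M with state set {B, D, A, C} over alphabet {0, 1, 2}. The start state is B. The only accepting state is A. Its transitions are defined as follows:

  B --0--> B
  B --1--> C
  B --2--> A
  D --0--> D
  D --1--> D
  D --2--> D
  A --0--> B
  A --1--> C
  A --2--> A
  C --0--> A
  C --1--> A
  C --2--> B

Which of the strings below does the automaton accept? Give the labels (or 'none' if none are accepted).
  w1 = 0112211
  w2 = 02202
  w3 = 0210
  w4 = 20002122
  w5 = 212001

w1: B → B → C → A → A → A → C → A  → end A, accepted
w2: B → B → A → A → B → A  → end A, accepted
w3: B → B → A → C → A  → end A, accepted
w4: B → A → B → B → B → A → C → B → A  → end A, accepted
w5: B → A → C → B → B → B → C  → end C, rejected

w1, w2, w3, w4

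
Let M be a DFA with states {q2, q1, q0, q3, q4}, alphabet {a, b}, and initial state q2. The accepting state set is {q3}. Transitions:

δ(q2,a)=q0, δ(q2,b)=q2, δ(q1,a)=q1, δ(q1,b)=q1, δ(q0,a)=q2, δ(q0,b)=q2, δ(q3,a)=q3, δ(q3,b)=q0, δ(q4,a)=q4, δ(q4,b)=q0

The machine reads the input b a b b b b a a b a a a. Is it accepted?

start at q2
read 'b': q2 → q2
read 'a': q2 → q0
read 'b': q0 → q2
read 'b': q2 → q2
read 'b': q2 → q2
read 'b': q2 → q2
read 'a': q2 → q0
read 'a': q0 → q2
read 'b': q2 → q2
read 'a': q2 → q0
read 'a': q0 → q2
read 'a': q2 → q0
End state q0 is not accepting.

No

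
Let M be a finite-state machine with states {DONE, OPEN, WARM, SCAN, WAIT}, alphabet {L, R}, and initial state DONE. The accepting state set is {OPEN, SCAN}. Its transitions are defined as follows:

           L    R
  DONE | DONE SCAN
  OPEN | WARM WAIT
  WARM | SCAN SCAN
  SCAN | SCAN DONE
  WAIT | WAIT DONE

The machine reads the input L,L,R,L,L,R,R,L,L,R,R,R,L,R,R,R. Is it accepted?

start at DONE
read 'L': DONE → DONE
read 'L': DONE → DONE
read 'R': DONE → SCAN
read 'L': SCAN → SCAN
read 'L': SCAN → SCAN
read 'R': SCAN → DONE
read 'R': DONE → SCAN
read 'L': SCAN → SCAN
read 'L': SCAN → SCAN
read 'R': SCAN → DONE
read 'R': DONE → SCAN
read 'R': SCAN → DONE
read 'L': DONE → DONE
read 'R': DONE → SCAN
read 'R': SCAN → DONE
read 'R': DONE → SCAN
End state SCAN is accepting.

Yes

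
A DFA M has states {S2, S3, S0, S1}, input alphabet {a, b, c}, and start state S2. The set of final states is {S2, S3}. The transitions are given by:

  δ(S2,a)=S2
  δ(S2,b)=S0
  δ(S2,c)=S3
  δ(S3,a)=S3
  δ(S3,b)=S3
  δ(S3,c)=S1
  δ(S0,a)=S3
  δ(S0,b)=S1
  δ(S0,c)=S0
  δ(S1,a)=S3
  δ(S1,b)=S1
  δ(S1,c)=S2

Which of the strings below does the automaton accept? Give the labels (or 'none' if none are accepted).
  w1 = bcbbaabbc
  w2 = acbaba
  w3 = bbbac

w1:
  start at S2
  read 'b': S2 → S0
  read 'c': S0 → S0
  read 'b': S0 → S1
  read 'b': S1 → S1
  read 'a': S1 → S3
  read 'a': S3 → S3
  read 'b': S3 → S3
  read 'b': S3 → S3
  read 'c': S3 → S1
  end S1, rejected
w2:
  start at S2
  read 'a': S2 → S2
  read 'c': S2 → S3
  read 'b': S3 → S3
  read 'a': S3 → S3
  read 'b': S3 → S3
  read 'a': S3 → S3
  end S3, accepted
w3:
  start at S2
  read 'b': S2 → S0
  read 'b': S0 → S1
  read 'b': S1 → S1
  read 'a': S1 → S3
  read 'c': S3 → S1
  end S1, rejected

w2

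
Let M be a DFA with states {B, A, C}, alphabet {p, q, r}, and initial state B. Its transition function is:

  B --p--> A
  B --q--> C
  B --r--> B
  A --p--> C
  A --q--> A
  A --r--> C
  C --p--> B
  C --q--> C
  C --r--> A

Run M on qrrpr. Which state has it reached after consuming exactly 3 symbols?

B → C → A → C
After 3 symbols: C.

C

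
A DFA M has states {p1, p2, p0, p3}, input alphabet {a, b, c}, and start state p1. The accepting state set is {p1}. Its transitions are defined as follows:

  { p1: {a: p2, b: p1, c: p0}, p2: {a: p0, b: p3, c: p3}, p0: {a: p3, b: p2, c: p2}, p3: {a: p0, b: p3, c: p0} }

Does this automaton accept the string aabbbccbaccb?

No

start at p1
read 'a': p1 → p2
read 'a': p2 → p0
read 'b': p0 → p2
read 'b': p2 → p3
read 'b': p3 → p3
read 'c': p3 → p0
read 'c': p0 → p2
read 'b': p2 → p3
read 'a': p3 → p0
read 'c': p0 → p2
read 'c': p2 → p3
read 'b': p3 → p3
End state p3 is not accepting.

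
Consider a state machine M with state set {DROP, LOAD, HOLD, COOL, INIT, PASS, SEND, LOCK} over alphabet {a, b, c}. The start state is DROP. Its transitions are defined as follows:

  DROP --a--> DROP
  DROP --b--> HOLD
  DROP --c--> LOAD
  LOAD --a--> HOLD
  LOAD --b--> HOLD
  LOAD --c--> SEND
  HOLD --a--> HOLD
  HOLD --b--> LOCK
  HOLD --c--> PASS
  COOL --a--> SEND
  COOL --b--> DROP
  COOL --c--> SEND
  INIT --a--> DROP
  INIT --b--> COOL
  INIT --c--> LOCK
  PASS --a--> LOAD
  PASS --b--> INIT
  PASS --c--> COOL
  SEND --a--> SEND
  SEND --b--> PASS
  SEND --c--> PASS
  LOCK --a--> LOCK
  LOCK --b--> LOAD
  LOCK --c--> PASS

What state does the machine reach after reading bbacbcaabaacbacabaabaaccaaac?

PASS

DROP → HOLD → LOCK → LOCK → PASS → INIT → LOCK → LOCK → LOCK → LOAD → HOLD → HOLD → PASS → INIT → DROP → LOAD → HOLD → LOCK → LOCK → LOCK → LOAD → HOLD → HOLD → PASS → COOL → SEND → SEND → SEND → PASS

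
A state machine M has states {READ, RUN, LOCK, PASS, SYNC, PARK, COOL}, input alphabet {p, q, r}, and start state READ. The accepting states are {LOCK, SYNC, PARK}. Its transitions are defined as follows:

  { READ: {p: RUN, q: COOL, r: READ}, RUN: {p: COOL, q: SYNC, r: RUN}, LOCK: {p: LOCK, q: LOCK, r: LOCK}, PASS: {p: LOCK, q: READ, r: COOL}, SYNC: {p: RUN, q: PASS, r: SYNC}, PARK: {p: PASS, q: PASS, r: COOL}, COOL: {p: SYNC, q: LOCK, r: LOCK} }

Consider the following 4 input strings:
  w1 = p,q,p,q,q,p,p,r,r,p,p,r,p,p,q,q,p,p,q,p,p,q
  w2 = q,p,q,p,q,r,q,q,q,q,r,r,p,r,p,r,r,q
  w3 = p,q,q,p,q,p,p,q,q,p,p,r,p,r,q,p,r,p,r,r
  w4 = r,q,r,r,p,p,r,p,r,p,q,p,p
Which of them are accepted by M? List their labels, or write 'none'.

w1: READ → RUN → SYNC → RUN → SYNC → PASS → LOCK → LOCK → LOCK → LOCK → LOCK → LOCK → LOCK → LOCK → LOCK → LOCK → LOCK → LOCK → LOCK → LOCK → LOCK → LOCK → LOCK  → end LOCK, accepted
w2: READ → COOL → SYNC → PASS → LOCK → LOCK → LOCK → LOCK → LOCK → LOCK → LOCK → LOCK → LOCK → LOCK → LOCK → LOCK → LOCK → LOCK → LOCK  → end LOCK, accepted
w3: READ → RUN → SYNC → PASS → LOCK → LOCK → LOCK → LOCK → LOCK → LOCK → LOCK → LOCK → LOCK → LOCK → LOCK → LOCK → LOCK → LOCK → LOCK → LOCK → LOCK  → end LOCK, accepted
w4: READ → READ → COOL → LOCK → LOCK → LOCK → LOCK → LOCK → LOCK → LOCK → LOCK → LOCK → LOCK → LOCK  → end LOCK, accepted

w1, w2, w3, w4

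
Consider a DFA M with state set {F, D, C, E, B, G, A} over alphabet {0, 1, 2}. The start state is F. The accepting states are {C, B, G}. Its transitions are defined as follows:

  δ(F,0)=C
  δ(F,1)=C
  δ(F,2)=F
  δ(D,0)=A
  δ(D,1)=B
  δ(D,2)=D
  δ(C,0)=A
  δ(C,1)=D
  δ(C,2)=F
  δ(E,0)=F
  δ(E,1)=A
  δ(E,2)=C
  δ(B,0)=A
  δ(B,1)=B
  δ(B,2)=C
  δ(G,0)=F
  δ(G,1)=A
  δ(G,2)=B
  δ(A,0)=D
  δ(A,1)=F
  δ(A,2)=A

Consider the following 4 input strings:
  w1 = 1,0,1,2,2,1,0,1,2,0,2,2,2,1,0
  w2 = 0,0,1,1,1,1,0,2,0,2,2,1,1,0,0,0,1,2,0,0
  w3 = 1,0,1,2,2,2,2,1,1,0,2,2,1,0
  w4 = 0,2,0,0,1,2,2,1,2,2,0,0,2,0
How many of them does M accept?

1

w1:
  start at F
  read '1': F → C
  read '0': C → A
  read '1': A → F
  read '2': F → F
  read '2': F → F
  read '1': F → C
  read '0': C → A
  read '1': A → F
  read '2': F → F
  read '0': F → C
  read '2': C → F
  read '2': F → F
  read '2': F → F
  read '1': F → C
  read '0': C → A
  end A, rejected
w2:
  start at F
  read '0': F → C
  read '0': C → A
  read '1': A → F
  read '1': F → C
  read '1': C → D
  read '1': D → B
  read '0': B → A
  read '2': A → A
  read '0': A → D
  read '2': D → D
  read '2': D → D
  read '1': D → B
  read '1': B → B
  read '0': B → A
  read '0': A → D
  read '0': D → A
  read '1': A → F
  read '2': F → F
  read '0': F → C
  read '0': C → A
  end A, rejected
w3:
  start at F
  read '1': F → C
  read '0': C → A
  read '1': A → F
  read '2': F → F
  read '2': F → F
  read '2': F → F
  read '2': F → F
  read '1': F → C
  read '1': C → D
  read '0': D → A
  read '2': A → A
  read '2': A → A
  read '1': A → F
  read '0': F → C
  end C, accepted
w4:
  start at F
  read '0': F → C
  read '2': C → F
  read '0': F → C
  read '0': C → A
  read '1': A → F
  read '2': F → F
  read '2': F → F
  read '1': F → C
  read '2': C → F
  read '2': F → F
  read '0': F → C
  read '0': C → A
  read '2': A → A
  read '0': A → D
  end D, rejected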